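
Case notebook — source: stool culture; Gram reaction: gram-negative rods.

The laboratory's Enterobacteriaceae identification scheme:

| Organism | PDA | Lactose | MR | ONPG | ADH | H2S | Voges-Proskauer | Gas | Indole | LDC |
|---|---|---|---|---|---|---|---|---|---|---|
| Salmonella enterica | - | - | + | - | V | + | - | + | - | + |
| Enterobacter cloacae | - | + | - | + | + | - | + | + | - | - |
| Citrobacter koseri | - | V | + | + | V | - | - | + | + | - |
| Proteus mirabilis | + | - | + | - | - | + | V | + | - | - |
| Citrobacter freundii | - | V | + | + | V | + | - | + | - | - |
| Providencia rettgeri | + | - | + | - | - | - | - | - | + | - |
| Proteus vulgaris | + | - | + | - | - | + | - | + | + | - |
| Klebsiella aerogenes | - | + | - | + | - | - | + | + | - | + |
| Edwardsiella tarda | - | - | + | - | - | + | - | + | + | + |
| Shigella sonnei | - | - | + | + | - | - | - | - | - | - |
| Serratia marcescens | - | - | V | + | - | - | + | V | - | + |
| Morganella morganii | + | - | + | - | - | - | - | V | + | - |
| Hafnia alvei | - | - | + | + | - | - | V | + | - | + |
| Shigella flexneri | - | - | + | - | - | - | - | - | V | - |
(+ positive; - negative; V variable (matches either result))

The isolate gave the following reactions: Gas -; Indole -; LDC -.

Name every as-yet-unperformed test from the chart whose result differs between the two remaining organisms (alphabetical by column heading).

Indole -: excludes 5 organisms — 9 left.
Gas -: excludes 6 organisms — 3 left.
LDC -: excludes Serratia marcescens — 2 left.
Two candidates remain: Shigella flexneri and Shigella sonnei.
  PDA: - vs - — same for both, does not separate.
  Lactose: - vs - — same for both, does not separate.
  MR: + vs + — same for both, does not separate.
  ONPG: Shigella flexneri -, Shigella sonnei + — discriminates.
  ADH: - vs - — same for both, does not separate.
  H2S: - vs - — same for both, does not separate.
  Voges-Proskauer: - vs - — same for both, does not separate.

ONPG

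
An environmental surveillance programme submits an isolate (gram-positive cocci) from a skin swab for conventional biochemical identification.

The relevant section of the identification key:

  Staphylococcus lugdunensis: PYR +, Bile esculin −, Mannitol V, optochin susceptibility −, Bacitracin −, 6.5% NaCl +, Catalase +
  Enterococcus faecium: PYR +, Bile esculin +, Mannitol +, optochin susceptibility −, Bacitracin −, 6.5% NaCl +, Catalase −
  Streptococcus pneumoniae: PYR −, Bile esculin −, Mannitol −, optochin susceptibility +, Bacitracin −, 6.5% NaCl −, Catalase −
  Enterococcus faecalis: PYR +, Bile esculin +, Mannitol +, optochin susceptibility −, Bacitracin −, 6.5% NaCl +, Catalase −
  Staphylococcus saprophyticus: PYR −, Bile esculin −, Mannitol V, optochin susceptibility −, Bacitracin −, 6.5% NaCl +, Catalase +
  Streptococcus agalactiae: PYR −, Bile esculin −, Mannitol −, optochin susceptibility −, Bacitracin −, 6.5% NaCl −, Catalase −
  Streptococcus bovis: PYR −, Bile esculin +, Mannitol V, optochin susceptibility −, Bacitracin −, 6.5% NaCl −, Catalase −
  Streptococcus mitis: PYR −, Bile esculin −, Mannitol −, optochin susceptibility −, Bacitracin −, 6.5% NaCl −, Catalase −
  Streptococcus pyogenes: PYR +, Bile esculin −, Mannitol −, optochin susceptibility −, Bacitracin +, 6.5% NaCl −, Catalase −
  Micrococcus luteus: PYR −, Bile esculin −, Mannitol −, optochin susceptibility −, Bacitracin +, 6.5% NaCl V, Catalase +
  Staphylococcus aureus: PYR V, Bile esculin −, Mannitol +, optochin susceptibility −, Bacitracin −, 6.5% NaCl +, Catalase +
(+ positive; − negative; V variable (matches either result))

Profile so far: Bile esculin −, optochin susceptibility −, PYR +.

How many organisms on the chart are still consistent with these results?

3

PYR +: excludes 6 organisms — 5 left.
optochin susceptibility −: all 5 remaining candidates are consistent.
Bile esculin −: excludes Enterococcus faecium, Enterococcus faecalis — 3 left.
Still consistent: Staphylococcus aureus, Staphylococcus lugdunensis, Streptococcus pyogenes.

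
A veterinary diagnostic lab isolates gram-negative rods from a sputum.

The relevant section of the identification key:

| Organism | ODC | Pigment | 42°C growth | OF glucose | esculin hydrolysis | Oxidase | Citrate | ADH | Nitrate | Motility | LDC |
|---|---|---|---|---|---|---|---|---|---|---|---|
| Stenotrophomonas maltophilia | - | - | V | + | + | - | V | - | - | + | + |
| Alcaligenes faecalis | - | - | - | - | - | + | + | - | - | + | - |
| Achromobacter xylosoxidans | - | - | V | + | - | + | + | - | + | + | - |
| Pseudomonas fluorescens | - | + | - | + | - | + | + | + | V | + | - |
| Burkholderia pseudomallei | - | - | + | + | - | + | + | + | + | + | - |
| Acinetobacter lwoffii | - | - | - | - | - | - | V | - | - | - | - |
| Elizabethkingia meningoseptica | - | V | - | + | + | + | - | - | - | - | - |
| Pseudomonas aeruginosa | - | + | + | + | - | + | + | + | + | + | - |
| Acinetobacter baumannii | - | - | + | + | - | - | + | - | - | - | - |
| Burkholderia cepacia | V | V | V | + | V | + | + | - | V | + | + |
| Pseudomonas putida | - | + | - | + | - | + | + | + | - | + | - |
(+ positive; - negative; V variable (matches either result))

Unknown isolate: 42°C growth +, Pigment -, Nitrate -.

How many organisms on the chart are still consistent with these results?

3

42°C growth +: excludes 5 organisms — 6 left.
Pigment -: excludes Pseudomonas aeruginosa — 5 left.
Nitrate -: excludes Achromobacter xylosoxidans, Burkholderia pseudomallei — 3 left.
Still consistent: Acinetobacter baumannii, Burkholderia cepacia, Stenotrophomonas maltophilia.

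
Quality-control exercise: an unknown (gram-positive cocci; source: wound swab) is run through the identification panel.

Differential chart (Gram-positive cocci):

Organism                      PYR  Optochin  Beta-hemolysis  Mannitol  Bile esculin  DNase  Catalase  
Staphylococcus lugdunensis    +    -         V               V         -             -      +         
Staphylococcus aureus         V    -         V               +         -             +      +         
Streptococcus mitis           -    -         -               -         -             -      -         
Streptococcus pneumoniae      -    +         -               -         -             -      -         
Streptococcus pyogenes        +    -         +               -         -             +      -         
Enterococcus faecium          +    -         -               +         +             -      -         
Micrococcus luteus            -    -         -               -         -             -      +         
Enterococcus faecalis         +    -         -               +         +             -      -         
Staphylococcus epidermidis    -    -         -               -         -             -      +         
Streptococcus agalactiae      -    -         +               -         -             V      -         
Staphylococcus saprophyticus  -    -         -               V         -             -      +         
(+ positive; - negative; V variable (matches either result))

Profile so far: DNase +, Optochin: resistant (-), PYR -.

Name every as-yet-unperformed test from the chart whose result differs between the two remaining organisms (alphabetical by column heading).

Catalase, Mannitol

Optochin -: excludes Streptococcus pneumoniae — 10 left.
PYR -: excludes Staphylococcus lugdunensis, Streptococcus pyogenes, Enterococcus faecium, Enterococcus faecalis — 6 left.
DNase +: excludes Streptococcus mitis, Micrococcus luteus, Staphylococcus epidermidis, Staphylococcus saprophyticus — 2 left.
Two candidates remain: Staphylococcus aureus and Streptococcus agalactiae.
  Beta-hemolysis: V vs + — variable for at least one, does not separate.
  Mannitol: Staphylococcus aureus +, Streptococcus agalactiae - — discriminates.
  Bile esculin: - vs - — same for both, does not separate.
  Catalase: Staphylococcus aureus +, Streptococcus agalactiae - — discriminates.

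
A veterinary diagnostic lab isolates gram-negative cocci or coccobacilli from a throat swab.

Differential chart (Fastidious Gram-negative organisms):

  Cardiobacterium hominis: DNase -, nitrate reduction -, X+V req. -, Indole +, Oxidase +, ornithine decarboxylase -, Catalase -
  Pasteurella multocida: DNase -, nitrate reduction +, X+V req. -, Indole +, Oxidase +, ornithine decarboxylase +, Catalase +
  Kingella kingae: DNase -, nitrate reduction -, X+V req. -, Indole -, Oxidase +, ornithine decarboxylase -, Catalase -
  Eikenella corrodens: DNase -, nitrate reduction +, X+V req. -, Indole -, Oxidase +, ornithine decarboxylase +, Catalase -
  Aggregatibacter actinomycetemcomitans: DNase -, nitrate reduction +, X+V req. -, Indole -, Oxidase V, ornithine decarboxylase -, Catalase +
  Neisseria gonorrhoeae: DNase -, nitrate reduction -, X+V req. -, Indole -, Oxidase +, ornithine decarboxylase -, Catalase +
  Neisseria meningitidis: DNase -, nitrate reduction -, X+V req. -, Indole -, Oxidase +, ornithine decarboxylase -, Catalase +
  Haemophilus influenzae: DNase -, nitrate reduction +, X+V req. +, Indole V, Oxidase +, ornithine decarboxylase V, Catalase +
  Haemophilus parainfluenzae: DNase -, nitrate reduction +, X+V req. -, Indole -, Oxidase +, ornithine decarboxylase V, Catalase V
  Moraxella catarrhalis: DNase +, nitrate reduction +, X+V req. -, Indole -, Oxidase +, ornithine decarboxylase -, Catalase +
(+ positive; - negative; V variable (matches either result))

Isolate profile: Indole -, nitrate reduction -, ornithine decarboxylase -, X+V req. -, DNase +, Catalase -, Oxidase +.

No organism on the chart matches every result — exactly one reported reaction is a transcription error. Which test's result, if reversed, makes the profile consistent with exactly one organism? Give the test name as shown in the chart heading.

DNase

As reported, no row in the chart matches all 7 reactions.
Reversing X+V req. → still no organism matches.
Reversing Indole → still no organism matches.
Reversing Catalase → still no organism matches.
Reversing DNase (to -) → unique match: Kingella kingae.
Reversing Oxidase → still no organism matches.
Reversing ornithine decarboxylase → still no organism matches.
Reversing nitrate reduction → still no organism matches.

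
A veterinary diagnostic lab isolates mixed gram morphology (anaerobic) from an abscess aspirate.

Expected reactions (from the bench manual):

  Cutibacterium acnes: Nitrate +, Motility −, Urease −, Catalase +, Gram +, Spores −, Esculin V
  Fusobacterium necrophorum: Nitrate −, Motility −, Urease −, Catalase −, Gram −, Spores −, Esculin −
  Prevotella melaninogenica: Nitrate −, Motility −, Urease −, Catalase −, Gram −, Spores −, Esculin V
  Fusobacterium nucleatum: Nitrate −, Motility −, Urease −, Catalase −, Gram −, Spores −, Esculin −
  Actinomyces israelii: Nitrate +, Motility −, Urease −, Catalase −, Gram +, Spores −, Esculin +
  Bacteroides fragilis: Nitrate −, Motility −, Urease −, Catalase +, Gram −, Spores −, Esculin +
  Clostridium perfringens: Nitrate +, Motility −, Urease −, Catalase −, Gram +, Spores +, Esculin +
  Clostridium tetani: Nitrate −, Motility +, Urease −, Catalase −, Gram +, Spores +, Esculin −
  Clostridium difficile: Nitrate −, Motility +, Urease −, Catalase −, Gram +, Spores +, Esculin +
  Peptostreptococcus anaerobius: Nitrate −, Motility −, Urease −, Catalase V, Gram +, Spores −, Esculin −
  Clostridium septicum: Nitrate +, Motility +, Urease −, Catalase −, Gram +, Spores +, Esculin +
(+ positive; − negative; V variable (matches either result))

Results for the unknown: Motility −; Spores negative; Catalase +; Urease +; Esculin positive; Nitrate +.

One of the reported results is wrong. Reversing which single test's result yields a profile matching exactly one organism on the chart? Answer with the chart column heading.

As reported, no row in the chart matches all 6 reactions.
Reversing Nitrate → still no organism matches.
Reversing Catalase → still no organism matches.
Reversing Esculin → still no organism matches.
Reversing Spores → still no organism matches.
Reversing Motility → still no organism matches.
Reversing Urease (to −) → unique match: Cutibacterium acnes.

Urease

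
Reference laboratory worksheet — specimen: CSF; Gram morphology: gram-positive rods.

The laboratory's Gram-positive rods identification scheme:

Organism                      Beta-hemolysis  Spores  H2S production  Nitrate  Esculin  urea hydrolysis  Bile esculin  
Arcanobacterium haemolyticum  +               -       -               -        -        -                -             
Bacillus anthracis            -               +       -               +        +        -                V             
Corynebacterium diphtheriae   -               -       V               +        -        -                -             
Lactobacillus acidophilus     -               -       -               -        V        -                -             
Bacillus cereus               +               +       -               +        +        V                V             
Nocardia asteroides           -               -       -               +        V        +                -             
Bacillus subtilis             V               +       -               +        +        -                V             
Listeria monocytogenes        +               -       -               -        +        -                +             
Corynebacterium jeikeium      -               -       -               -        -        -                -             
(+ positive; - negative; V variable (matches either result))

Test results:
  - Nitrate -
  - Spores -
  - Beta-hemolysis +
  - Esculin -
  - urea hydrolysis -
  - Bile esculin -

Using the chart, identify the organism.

Spores -: excludes Bacillus anthracis, Bacillus cereus, Bacillus subtilis — 6 left.
Bile esculin -: excludes Listeria monocytogenes — 5 left.
Nitrate -: excludes Corynebacterium diphtheriae, Nocardia asteroides — 3 left.
urea hydrolysis -: all 3 remaining candidates are consistent.
Beta-hemolysis +: excludes Lactobacillus acidophilus, Corynebacterium jeikeium — 1 left.
Esculin -: the one remaining candidate is consistent.

Arcanobacterium haemolyticum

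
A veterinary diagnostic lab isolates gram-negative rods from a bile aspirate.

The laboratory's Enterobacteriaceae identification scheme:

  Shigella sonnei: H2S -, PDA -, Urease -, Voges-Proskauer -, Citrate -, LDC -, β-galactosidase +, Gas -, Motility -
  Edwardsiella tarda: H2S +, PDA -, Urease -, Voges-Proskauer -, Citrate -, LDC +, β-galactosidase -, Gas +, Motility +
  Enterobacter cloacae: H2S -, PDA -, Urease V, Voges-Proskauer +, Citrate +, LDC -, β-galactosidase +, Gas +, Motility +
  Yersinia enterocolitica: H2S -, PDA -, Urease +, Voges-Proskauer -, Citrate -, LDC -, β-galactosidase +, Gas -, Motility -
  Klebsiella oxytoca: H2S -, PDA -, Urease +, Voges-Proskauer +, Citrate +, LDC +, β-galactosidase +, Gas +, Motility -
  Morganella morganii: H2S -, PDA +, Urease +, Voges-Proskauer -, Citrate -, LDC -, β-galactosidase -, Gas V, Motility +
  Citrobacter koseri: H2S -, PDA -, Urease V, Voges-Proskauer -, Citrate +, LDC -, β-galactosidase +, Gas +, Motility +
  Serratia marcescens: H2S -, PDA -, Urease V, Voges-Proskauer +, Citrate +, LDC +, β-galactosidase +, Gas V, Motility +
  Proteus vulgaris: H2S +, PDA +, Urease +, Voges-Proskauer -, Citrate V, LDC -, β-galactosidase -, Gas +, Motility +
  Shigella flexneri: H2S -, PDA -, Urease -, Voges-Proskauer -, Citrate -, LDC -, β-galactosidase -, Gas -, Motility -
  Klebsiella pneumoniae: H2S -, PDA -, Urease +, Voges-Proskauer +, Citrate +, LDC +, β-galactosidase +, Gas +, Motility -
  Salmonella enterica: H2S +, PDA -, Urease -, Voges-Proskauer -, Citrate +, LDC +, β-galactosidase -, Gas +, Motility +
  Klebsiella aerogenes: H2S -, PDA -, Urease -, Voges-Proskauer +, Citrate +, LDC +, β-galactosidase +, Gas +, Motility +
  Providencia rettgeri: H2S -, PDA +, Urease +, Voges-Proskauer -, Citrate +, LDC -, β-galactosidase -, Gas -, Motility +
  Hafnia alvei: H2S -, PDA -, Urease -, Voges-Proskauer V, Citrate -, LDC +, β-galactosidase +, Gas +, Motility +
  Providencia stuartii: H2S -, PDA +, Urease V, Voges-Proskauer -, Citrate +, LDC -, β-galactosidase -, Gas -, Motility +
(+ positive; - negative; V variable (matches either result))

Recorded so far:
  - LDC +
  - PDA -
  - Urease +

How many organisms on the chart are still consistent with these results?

3

Urease +: excludes 6 organisms — 10 left.
PDA -: excludes Morganella morganii, Proteus vulgaris, Providencia rettgeri, Providencia stuartii — 6 left.
LDC +: excludes Enterobacter cloacae, Yersinia enterocolitica, Citrobacter koseri — 3 left.
Still consistent: Klebsiella oxytoca, Klebsiella pneumoniae, Serratia marcescens.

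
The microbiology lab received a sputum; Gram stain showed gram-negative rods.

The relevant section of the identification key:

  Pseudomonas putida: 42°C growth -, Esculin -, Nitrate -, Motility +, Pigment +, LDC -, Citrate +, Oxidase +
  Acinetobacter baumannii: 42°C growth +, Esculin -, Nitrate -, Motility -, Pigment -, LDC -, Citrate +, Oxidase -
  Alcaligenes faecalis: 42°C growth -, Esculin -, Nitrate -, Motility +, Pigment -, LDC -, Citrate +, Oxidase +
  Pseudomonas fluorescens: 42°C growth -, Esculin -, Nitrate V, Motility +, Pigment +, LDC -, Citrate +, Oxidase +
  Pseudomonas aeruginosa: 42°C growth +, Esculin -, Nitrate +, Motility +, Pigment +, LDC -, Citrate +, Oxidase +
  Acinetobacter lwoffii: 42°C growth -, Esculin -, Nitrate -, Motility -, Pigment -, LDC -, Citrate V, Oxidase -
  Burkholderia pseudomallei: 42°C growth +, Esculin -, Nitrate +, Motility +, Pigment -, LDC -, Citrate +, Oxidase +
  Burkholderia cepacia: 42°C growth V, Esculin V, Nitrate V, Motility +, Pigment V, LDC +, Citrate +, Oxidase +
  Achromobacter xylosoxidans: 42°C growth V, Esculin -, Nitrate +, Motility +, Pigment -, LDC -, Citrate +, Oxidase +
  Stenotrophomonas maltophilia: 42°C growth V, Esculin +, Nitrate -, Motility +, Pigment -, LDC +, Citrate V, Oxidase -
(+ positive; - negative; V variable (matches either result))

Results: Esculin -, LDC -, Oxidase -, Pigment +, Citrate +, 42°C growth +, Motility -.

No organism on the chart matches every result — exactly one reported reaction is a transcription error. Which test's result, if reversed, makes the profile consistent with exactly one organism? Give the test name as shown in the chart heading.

As reported, no row in the chart matches all 7 reactions.
Reversing 42°C growth → still no organism matches.
Reversing Oxidase → still no organism matches.
Reversing Pigment (to -) → unique match: Acinetobacter baumannii.
Reversing LDC → still no organism matches.
Reversing Motility → still no organism matches.
Reversing Citrate → still no organism matches.
Reversing Esculin → still no organism matches.

Pigment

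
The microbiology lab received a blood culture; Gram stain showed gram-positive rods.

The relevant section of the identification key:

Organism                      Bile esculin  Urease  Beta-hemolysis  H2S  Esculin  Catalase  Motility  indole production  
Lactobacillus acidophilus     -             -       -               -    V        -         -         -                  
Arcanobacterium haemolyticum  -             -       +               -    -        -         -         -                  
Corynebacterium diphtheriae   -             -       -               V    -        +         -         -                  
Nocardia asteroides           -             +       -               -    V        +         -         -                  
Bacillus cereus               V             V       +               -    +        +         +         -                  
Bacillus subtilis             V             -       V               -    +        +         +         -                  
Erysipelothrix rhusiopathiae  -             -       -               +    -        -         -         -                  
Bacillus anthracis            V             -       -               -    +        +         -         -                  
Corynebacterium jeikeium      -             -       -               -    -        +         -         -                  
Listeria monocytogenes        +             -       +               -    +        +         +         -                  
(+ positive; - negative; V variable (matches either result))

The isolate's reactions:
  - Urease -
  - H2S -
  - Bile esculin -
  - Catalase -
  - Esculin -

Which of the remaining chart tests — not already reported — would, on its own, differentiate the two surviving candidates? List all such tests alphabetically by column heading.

Urease -: excludes Nocardia asteroides — 9 left.
H2S -: excludes Erysipelothrix rhusiopathiae — 8 left.
Esculin -: excludes Bacillus cereus, Bacillus subtilis, Bacillus anthracis, Listeria monocytogenes — 4 left.
Bile esculin -: all 4 remaining candidates are consistent.
Catalase -: excludes Corynebacterium diphtheriae, Corynebacterium jeikeium — 2 left.
Two candidates remain: Arcanobacterium haemolyticum and Lactobacillus acidophilus.
  Beta-hemolysis: Arcanobacterium haemolyticum +, Lactobacillus acidophilus - — discriminates.
  Motility: - vs - — same for both, does not separate.
  indole production: - vs - — same for both, does not separate.

Beta-hemolysis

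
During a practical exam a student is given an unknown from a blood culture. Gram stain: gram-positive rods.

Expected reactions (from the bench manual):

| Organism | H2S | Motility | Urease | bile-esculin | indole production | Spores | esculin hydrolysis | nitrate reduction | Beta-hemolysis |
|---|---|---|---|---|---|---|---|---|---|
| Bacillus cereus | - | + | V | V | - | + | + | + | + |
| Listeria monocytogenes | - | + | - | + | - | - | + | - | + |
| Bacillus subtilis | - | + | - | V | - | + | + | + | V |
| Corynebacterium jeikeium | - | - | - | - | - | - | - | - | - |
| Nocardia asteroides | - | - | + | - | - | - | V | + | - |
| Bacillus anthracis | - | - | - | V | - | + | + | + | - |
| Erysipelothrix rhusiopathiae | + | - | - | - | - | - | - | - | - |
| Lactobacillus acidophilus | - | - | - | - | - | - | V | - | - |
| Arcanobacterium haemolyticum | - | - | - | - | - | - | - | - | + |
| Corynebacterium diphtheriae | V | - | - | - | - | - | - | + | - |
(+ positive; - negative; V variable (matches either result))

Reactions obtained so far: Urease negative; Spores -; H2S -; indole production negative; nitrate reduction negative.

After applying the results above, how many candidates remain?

nitrate reduction -: excludes 5 organisms — 5 left.
Spores -: all 5 remaining candidates are consistent.
indole production -: all 5 remaining candidates are consistent.
Urease -: all 5 remaining candidates are consistent.
H2S -: excludes Erysipelothrix rhusiopathiae — 4 left.
Still consistent: Arcanobacterium haemolyticum, Corynebacterium jeikeium, Lactobacillus acidophilus, Listeria monocytogenes.

4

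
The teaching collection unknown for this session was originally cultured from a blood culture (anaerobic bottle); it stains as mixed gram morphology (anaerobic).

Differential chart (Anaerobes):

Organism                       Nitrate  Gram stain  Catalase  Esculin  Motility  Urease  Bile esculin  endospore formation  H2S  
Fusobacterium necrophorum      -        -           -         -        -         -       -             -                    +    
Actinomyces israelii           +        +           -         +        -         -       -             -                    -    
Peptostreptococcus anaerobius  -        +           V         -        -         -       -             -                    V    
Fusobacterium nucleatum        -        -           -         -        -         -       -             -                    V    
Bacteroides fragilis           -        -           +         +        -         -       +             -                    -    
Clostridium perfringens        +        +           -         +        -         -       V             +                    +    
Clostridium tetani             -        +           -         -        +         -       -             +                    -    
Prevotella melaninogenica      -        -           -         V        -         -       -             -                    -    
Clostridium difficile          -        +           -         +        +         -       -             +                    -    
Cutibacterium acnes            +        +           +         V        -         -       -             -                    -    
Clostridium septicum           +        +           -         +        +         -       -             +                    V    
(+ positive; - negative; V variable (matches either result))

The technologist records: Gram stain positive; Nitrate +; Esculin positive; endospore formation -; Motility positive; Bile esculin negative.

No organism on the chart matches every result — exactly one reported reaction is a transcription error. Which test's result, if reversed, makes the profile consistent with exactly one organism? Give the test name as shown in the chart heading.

endospore formation

As reported, no row in the chart matches all 6 reactions.
Reversing Motility → 2 organisms match (not unique).
Reversing endospore formation (to +) → unique match: Clostridium septicum.
Reversing Esculin → still no organism matches.
Reversing Nitrate → still no organism matches.
Reversing Bile esculin → still no organism matches.
Reversing Gram stain → still no organism matches.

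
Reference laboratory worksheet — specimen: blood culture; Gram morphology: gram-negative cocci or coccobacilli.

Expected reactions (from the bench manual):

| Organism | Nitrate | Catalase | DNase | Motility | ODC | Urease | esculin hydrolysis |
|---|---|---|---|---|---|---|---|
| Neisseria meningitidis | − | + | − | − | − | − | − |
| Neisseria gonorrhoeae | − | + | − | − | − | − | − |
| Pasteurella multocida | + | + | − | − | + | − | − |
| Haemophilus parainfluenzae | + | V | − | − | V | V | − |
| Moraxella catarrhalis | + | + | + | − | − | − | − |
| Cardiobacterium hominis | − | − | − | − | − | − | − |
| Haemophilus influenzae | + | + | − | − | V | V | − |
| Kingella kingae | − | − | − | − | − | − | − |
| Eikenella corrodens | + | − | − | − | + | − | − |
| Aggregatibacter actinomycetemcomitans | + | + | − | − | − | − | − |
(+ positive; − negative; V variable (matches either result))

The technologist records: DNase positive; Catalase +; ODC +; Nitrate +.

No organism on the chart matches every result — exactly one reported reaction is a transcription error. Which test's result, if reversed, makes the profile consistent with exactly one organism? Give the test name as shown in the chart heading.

ODC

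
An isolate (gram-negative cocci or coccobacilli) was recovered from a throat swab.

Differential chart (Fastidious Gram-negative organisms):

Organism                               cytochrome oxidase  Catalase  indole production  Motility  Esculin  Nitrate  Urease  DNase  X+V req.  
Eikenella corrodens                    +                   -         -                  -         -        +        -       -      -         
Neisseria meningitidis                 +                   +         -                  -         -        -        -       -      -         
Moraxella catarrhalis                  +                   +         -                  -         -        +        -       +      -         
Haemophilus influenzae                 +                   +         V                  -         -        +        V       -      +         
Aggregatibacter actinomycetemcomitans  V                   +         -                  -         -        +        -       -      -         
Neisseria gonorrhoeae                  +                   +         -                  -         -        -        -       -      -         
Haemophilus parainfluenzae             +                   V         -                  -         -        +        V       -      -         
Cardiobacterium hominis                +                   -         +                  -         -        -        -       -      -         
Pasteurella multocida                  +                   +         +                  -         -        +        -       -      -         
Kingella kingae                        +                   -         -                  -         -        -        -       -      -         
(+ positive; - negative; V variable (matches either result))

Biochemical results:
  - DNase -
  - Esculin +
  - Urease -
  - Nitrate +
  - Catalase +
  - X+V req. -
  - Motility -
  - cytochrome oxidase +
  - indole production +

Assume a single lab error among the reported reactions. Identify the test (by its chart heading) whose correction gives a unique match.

As reported, no row in the chart matches all 9 reactions.
Reversing Nitrate → still no organism matches.
Reversing Urease → still no organism matches.
Reversing cytochrome oxidase → still no organism matches.
Reversing DNase → still no organism matches.
Reversing indole production → still no organism matches.
Reversing X+V req. → still no organism matches.
Reversing Catalase → still no organism matches.
Reversing Esculin (to -) → unique match: Pasteurella multocida.
Reversing Motility → still no organism matches.

Esculin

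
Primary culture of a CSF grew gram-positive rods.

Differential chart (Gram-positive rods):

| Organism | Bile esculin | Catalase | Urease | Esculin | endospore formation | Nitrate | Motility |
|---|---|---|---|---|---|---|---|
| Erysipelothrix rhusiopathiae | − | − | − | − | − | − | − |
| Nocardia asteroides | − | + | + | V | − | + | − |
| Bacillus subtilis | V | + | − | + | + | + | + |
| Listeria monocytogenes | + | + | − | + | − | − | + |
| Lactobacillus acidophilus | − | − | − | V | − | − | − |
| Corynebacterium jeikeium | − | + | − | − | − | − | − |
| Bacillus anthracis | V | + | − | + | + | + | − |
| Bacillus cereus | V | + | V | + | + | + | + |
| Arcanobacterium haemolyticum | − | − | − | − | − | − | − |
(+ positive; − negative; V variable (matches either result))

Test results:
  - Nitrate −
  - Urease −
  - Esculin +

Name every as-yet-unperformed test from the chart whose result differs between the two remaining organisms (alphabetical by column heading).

Bile esculin, Catalase, Motility

Nitrate −: excludes Nocardia asteroides, Bacillus subtilis, Bacillus anthracis, Bacillus cereus — 5 left.
Urease −: all 5 remaining candidates are consistent.
Esculin +: excludes Erysipelothrix rhusiopathiae, Corynebacterium jeikeium, Arcanobacterium haemolyticum — 2 left.
Two candidates remain: Lactobacillus acidophilus and Listeria monocytogenes.
  Bile esculin: Lactobacillus acidophilus −, Listeria monocytogenes + — discriminates.
  Catalase: Lactobacillus acidophilus −, Listeria monocytogenes + — discriminates.
  endospore formation: − vs − — same for both, does not separate.
  Motility: Lactobacillus acidophilus −, Listeria monocytogenes + — discriminates.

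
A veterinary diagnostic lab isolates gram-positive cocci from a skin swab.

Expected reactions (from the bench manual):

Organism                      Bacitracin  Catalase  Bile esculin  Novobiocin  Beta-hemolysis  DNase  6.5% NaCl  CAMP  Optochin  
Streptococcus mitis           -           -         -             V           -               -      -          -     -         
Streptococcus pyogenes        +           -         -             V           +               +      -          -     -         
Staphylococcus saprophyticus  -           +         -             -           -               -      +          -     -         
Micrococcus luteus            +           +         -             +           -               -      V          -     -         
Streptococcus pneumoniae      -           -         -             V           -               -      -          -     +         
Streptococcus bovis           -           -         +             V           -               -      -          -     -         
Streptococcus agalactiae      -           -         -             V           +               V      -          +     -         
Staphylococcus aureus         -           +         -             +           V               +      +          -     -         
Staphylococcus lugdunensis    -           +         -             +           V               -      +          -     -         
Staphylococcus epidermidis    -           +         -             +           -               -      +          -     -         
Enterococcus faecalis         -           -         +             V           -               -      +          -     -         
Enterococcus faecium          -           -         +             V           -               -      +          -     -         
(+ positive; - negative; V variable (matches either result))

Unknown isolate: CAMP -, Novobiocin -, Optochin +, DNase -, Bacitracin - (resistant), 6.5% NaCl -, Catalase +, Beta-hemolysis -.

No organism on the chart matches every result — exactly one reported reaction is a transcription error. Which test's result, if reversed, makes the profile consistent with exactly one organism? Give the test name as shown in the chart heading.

As reported, no row in the chart matches all 8 reactions.
Reversing Catalase (to -) → unique match: Streptococcus pneumoniae.
Reversing Bacitracin → still no organism matches.
Reversing 6.5% NaCl → still no organism matches.
Reversing DNase → still no organism matches.
Reversing Beta-hemolysis → still no organism matches.
Reversing Novobiocin → still no organism matches.
Reversing Optochin → still no organism matches.
Reversing CAMP → still no organism matches.

Catalase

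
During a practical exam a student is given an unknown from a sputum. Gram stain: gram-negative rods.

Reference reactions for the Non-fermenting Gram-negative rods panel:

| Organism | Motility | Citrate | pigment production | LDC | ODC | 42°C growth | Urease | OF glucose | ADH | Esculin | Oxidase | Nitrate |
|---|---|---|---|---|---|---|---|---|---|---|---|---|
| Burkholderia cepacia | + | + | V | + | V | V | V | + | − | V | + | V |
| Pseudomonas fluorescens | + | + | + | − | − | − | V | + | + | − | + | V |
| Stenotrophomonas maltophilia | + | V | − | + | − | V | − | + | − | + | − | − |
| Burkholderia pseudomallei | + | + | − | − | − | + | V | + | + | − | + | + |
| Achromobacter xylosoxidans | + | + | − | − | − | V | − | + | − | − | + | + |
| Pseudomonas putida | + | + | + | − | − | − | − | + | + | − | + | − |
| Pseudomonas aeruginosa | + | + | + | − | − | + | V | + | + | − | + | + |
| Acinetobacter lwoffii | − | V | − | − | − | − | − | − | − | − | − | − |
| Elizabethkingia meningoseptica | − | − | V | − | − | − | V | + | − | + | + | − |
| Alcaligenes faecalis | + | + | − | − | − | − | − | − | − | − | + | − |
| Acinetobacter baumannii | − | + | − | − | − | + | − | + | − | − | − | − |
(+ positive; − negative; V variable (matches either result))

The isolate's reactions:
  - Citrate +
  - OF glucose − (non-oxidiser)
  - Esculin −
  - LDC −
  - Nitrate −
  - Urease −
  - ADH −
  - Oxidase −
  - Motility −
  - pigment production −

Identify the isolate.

Oxidase −: excludes 8 organisms — 3 left.
Urease −: all 3 remaining candidates are consistent.
ADH −: all 3 remaining candidates are consistent.
Motility −: excludes Stenotrophomonas maltophilia — 2 left.
Nitrate −: all 2 remaining candidates are consistent.
LDC −: all 2 remaining candidates are consistent.
Citrate +: all 2 remaining candidates are consistent.
OF glucose −: excludes Acinetobacter baumannii — 1 left.
pigment production −: the one remaining candidate is consistent.
Esculin −: the one remaining candidate is consistent.

Acinetobacter lwoffii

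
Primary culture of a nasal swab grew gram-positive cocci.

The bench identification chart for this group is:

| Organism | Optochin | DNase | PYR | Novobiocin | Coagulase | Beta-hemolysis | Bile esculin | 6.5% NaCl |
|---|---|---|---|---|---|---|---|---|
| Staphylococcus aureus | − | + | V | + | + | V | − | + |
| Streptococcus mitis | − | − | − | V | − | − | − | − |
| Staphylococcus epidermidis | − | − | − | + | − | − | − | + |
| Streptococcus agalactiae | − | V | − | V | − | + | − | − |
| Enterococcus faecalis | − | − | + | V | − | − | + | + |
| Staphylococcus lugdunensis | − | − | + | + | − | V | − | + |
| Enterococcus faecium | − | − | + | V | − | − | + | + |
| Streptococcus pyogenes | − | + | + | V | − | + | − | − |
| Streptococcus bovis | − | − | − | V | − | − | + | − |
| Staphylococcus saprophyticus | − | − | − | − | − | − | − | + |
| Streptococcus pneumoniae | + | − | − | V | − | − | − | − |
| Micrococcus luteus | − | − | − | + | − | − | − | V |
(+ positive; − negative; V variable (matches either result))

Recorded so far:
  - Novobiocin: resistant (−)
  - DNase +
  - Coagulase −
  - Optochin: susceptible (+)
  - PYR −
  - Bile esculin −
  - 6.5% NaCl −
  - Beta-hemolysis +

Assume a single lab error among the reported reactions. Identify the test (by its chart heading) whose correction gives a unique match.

Optochin

As reported, no row in the chart matches all 8 reactions.
Reversing Beta-hemolysis → still no organism matches.
Reversing Optochin (to −) → unique match: Streptococcus agalactiae.
Reversing Coagulase → still no organism matches.
Reversing DNase → still no organism matches.
Reversing 6.5% NaCl → still no organism matches.
Reversing Novobiocin → still no organism matches.
Reversing Bile esculin → still no organism matches.
Reversing PYR → still no organism matches.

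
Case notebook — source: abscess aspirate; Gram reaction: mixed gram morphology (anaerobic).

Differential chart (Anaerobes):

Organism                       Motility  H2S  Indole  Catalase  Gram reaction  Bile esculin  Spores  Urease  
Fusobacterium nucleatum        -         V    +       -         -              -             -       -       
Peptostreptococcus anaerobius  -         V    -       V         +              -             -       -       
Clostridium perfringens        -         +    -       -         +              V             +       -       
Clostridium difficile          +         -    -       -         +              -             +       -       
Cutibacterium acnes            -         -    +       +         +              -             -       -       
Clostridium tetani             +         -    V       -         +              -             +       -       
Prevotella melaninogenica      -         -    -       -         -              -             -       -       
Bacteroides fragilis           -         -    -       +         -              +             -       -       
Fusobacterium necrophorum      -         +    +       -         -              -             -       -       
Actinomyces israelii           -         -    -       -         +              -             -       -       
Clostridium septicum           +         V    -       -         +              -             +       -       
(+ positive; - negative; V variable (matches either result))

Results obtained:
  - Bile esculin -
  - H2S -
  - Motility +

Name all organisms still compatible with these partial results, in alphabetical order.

H2S -: excludes Clostridium perfringens, Fusobacterium necrophorum — 9 left.
Bile esculin -: excludes Bacteroides fragilis — 8 left.
Motility +: excludes 5 organisms — 3 left.

Clostridium difficile, Clostridium septicum, Clostridium tetani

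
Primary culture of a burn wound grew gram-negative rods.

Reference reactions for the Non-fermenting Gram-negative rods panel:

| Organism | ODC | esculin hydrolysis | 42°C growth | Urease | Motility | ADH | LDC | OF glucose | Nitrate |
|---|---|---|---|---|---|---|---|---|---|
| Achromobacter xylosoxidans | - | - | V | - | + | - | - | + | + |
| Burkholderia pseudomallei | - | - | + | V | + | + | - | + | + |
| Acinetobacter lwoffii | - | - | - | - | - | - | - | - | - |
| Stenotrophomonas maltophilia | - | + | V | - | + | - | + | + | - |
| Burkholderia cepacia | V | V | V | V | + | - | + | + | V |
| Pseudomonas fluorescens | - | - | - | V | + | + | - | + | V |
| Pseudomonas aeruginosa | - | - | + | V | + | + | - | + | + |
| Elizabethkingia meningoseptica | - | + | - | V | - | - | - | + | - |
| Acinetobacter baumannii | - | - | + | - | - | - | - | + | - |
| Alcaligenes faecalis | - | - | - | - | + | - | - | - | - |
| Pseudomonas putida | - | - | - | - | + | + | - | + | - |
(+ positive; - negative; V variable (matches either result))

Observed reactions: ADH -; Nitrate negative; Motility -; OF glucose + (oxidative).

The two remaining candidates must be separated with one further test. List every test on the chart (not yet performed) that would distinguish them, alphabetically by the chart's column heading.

OF glucose +: excludes Acinetobacter lwoffii, Alcaligenes faecalis — 9 left.
Nitrate -: excludes Achromobacter xylosoxidans, Burkholderia pseudomallei, Pseudomonas aeruginosa — 6 left.
ADH -: excludes Pseudomonas fluorescens, Pseudomonas putida — 4 left.
Motility -: excludes Stenotrophomonas maltophilia, Burkholderia cepacia — 2 left.
Two candidates remain: Acinetobacter baumannii and Elizabethkingia meningoseptica.
  ODC: - vs - — same for both, does not separate.
  esculin hydrolysis: Acinetobacter baumannii -, Elizabethkingia meningoseptica + — discriminates.
  42°C growth: Acinetobacter baumannii +, Elizabethkingia meningoseptica - — discriminates.
  Urease: - vs V — variable for at least one, does not separate.
  LDC: - vs - — same for both, does not separate.

42°C growth, esculin hydrolysis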